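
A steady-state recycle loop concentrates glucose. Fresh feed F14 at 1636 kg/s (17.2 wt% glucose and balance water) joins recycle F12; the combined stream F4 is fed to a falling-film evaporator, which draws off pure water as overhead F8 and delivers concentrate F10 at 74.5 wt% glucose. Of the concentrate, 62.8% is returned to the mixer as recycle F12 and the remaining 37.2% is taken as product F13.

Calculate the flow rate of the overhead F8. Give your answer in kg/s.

Overall glucose balance (none leaves overhead): glucose in fresh feed = glucose in product, i.e. 1636×0.172 = (1−0.628)·F10·0.745.
F10 = 281.39/(0.745×0.372) = 1015.3 kg/s.
Recycle F12 = 0.628×1015.3 = 637.64 kg/s.
Combined feed F4 = 1636 + 637.64 = 2273.6 kg/s.
Overhead F8 = F4 − F10 = 2273.6 − 1015.3 = 1258.3 kg/s.

1258 kg/s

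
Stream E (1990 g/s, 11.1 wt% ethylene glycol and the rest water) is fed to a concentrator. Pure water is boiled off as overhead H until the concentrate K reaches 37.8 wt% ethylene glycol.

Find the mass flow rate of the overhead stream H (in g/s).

ethylene glycol is conserved: 1990×0.111 = 220.89 g/s all reports to the concentrate.
Concentrate = 220.89/(target fraction) = 584.37 g/s.
Overhead = 1990 − 584.37 = 1405.6 g/s.

1406 g/s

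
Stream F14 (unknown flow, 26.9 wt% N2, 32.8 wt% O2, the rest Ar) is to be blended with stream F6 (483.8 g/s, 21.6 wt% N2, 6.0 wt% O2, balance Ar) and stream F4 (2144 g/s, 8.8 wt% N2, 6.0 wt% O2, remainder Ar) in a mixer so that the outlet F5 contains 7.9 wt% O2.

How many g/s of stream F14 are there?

Let F14 be the unknown flow. Total out = 2627.8 + F14.
O2 balance: 157.67 + 0.328·F14 = 0.079·(2627.8 + F14)
(0.328 − 0.079)·F14 = 0.079×2627.8 − 157.67 = 49.928
F14 = 49.928 / 0.249 = 200.51 g/s

200.5 g/s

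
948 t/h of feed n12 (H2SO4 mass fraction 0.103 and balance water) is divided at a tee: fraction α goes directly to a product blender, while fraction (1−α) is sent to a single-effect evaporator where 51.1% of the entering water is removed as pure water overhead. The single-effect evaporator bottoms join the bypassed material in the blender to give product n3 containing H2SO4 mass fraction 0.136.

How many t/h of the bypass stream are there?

All 948×0.103 = 97.644 t/h of H2SO4 reaches n3, so n3 = 97.644/0.136 = 717.97 t/h and vapour = 230.03 t/h.
The evaporator receives (1−α)·948 of feed at 0.897 water and removes 0.511 of that water:
0.511×0.897×(1−α)×948 = 230.03
(1−α) = 230.03/434.53 = 0.5294;  α = 0.4706.
Bypass flow = 0.4706×948 = 446.15 t/h.

446.2 t/h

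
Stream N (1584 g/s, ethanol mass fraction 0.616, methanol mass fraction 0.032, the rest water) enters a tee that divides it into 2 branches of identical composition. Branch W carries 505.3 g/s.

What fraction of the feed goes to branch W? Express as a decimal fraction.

0.319

Fraction to W = 505.3/1584 = 0.3190.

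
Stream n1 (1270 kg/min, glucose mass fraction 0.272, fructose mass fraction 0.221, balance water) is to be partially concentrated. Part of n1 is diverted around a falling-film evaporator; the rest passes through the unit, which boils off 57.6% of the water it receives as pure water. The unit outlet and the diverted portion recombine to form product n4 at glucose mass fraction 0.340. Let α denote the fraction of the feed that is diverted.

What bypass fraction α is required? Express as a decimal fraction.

0.315

All 1270×0.272 = 345.44 kg/min of glucose reaches n4, so n4 = 345.44/0.340 = 1016 kg/min and vapour = 254 kg/min.
The evaporator receives (1−α)·1270 of feed at 0.507 water and removes 0.576 of that water:
0.576×0.507×(1−α)×1270 = 254
(1−α) = 254/370.88 = 0.6849;  α = 0.3151.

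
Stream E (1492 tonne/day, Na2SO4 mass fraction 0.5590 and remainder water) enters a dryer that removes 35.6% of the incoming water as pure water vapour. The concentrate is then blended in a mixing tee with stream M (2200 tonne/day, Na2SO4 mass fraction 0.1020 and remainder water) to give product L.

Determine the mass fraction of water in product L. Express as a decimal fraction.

Vapour removed = 0.356×0.441×1492 = 234.24 tonne/day; concentrate = 1257.8 tonne/day.
water reaching the mixer = 423.73 (from concentrate) + 2200×0.898 = 2399.3 tonne/day.
Product flow = 1257.8 + 2200 = 3457.8 tonne/day; water fraction = 0.6939.

0.6939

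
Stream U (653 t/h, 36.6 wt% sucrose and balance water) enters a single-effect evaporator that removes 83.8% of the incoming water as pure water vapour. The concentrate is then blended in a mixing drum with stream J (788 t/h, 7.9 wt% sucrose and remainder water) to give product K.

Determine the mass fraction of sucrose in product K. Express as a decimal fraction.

0.2753

Vapour removed = 0.838×0.634×653 = 346.93 t/h; concentrate = 306.07 t/h.
sucrose reaching the mixer = 239 (from concentrate) + 788×0.079 = 301.25 t/h.
Product flow = 306.07 + 788 = 1094.1 t/h; sucrose fraction = 0.2753.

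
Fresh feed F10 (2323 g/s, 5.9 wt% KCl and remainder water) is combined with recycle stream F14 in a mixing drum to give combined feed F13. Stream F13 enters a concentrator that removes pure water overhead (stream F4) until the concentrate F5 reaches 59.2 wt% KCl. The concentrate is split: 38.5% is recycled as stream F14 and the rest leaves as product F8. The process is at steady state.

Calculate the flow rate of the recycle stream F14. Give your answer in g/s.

144.9 g/s

Overall KCl balance (none leaves overhead): KCl in fresh feed = KCl in product, i.e. 2323×0.059 = (1−0.385)·F5·0.592.
F5 = 137.06/(0.592×0.615) = 376.45 g/s.
Recycle F14 = 0.385×376.45 = 144.93 g/s.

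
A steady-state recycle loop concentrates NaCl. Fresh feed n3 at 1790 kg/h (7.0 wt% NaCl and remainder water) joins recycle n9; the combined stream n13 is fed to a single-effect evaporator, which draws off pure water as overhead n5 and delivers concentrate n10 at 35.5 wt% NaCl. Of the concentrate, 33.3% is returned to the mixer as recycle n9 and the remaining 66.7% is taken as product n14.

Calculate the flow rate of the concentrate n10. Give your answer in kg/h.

529.2 kg/h

Overall NaCl balance (none leaves overhead): NaCl in fresh feed = NaCl in product, i.e. 1790×0.070 = (1−0.333)·n10·0.355.
n10 = 125.3/(0.355×0.667) = 529.17 kg/h.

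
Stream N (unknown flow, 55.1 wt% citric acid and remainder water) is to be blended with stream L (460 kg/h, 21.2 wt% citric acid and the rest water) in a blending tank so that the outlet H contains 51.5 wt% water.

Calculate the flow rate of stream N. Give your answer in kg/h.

Let N be the unknown flow. Total out = 460 + N.
water balance: 362.48 + 0.449·N = 0.515·(460 + N)
(0.449 − 0.515)·N = 0.515×460 − 362.48 = -125.58
N = -125.58 / -0.066 = 1902.7 kg/h

1903 kg/h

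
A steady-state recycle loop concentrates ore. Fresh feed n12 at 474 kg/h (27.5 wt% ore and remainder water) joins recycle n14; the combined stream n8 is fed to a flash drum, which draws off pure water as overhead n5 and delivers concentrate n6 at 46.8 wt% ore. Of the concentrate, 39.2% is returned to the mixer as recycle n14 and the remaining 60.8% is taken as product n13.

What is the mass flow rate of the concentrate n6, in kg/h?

458.1 kg/h

Overall ore balance (none leaves overhead): ore in fresh feed = ore in product, i.e. 474×0.275 = (1−0.392)·n6·0.468.
n6 = 130.35/(0.468×0.608) = 458.1 kg/h.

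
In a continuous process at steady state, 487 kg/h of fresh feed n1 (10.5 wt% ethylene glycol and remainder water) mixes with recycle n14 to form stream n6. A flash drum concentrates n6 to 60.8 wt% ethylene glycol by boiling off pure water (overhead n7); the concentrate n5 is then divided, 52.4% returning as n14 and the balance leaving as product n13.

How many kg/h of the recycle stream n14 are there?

92.58 kg/h

Overall ethylene glycol balance (none leaves overhead): ethylene glycol in fresh feed = ethylene glycol in product, i.e. 487×0.105 = (1−0.524)·n5·0.608.
n5 = 51.135/(0.608×0.476) = 176.69 kg/h.
Recycle n14 = 0.524×176.69 = 92.585 kg/h.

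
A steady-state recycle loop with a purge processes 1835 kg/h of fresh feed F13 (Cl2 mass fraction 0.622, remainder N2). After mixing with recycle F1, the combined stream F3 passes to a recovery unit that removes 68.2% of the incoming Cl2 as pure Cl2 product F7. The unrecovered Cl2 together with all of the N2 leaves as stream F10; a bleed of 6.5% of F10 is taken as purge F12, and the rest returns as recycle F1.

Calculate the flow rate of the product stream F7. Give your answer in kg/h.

1108 kg/h

Cl2 in F3: m_A = 1835×0.622 + (1−0.065)·(1−0.682)·m_A, so m_A = 1141.4/0.7027 = 1624.3 kg/h.
Product F7 = 0.682×1624.3 = 1107.8 kg/h.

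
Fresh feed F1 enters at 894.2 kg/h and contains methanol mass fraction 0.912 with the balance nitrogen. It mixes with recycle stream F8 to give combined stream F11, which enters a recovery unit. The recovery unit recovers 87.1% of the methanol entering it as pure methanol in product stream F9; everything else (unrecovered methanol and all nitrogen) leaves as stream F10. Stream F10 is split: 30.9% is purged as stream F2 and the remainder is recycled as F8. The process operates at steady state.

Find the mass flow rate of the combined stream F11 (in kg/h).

1150 kg/h

nitrogen enters only via F1 and leaves only via the purge: 894.2×0.088 = 0.309×(nitrogen in F10), and the recovery unit passes all nitrogen, so nitrogen in F11 = nitrogen in F10 = 254.66 kg/h.
methanol in F11: m_A = 894.2×0.912 + (1−0.309)·(1−0.871)·m_A, so m_A = 815.51/0.9109 = 895.32 kg/h.
F11 = 895.32 + 254.66 = 1150 kg/h.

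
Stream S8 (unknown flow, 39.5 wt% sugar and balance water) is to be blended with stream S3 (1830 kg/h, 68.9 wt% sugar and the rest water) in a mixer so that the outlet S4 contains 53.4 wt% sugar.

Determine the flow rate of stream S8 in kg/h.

2041 kg/h

Let S8 be the unknown flow. Total out = 1830 + S8.
sugar balance: 1260.9 + 0.395·S8 = 0.534·(1830 + S8)
(0.395 − 0.534)·S8 = 0.534×1830 − 1260.9 = -283.65
S8 = -283.65 / -0.139 = 2040.6 kg/h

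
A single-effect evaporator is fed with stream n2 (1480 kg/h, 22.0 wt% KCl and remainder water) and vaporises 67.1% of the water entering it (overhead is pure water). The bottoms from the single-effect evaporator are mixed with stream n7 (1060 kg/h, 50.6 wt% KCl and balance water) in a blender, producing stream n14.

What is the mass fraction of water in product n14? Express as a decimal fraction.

0.512

Vapour removed = 0.671×0.780×1480 = 774.6 kg/h; concentrate = 705.4 kg/h.
water reaching the mixer = 379.8 (from concentrate) + 1060×0.494 = 903.44 kg/h.
Product flow = 705.4 + 1060 = 1765.4 kg/h; water fraction = 0.512.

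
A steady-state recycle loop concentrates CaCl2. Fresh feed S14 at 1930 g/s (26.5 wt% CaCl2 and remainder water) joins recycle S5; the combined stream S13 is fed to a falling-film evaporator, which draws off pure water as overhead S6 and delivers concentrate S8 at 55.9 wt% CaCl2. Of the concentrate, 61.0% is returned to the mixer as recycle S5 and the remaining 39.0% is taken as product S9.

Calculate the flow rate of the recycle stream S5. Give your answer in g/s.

Overall CaCl2 balance (none leaves overhead): CaCl2 in fresh feed = CaCl2 in product, i.e. 1930×0.265 = (1−0.610)·S8·0.559.
S8 = 511.45/(0.559×0.390) = 2346 g/s.
Recycle S5 = 0.610×2346 = 1431.1 g/s.

1431 g/s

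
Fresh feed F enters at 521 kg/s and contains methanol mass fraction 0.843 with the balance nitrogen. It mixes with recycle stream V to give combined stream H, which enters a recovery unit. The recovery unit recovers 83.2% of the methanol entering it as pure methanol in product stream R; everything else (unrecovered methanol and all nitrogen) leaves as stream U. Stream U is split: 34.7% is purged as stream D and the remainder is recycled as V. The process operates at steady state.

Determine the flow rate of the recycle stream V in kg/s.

208 kg/s

nitrogen enters only via F and leaves only via the purge: 521×0.157 = 0.347×(nitrogen in U), and the recovery unit passes all nitrogen, so nitrogen in H = nitrogen in U = 235.73 kg/s.
methanol in H: m_A = 521×0.843 + (1−0.347)·(1−0.832)·m_A, so m_A = 439.2/0.8903 = 493.32 kg/s.
U = (1−0.832)×493.32 + 235.73 = 318.6 kg/s.
Recycle V = (1−0.347)×318.6 = 208.05 kg/s.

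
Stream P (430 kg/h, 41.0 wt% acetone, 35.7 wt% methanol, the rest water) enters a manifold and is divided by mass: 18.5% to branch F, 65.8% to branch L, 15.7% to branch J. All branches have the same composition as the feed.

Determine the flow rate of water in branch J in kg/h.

15.73 kg/h

Branch J total = 0.157×430 = 67.51 kg/h.
water in J = 0.233×67.51 = 15.73 kg/h.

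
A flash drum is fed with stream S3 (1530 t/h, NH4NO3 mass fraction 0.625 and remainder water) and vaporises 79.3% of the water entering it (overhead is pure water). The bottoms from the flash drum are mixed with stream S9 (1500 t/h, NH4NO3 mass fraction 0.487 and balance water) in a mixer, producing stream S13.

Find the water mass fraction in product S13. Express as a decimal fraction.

0.345

Vapour removed = 0.793×0.375×1530 = 454.98 t/h; concentrate = 1075 t/h.
water reaching the mixer = 118.77 (from concentrate) + 1500×0.513 = 888.27 t/h.
Product flow = 1075 + 1500 = 2575 t/h; water fraction = 0.345.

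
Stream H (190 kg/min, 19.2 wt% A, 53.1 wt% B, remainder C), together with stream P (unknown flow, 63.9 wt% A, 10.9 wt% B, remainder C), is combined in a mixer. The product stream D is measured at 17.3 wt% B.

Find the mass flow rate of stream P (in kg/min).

Let P be the unknown flow. Total out = 190 + P.
B balance: 100.89 + 0.109·P = 0.173·(190 + P)
(0.109 − 0.173)·P = 0.173×190 − 100.89 = -68.02
P = -68.02 / -0.064 = 1062.8 kg/min

1063 kg/min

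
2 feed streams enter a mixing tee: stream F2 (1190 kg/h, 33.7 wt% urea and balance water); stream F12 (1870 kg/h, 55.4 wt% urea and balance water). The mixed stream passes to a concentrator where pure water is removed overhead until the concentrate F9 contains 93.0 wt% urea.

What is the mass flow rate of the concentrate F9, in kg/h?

urea entering = 1190×0.337 + 1870×0.554 = 1437 kg/h.
All urea reports to F9, so F9 = 1437/0.930 = 1545.2 kg/h.

1545 kg/h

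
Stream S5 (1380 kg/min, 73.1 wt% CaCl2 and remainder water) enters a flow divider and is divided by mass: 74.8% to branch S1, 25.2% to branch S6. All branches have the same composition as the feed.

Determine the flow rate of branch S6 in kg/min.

Branch S6 flow = 0.252×1380 = 347.76 kg/min.

347.8 kg/min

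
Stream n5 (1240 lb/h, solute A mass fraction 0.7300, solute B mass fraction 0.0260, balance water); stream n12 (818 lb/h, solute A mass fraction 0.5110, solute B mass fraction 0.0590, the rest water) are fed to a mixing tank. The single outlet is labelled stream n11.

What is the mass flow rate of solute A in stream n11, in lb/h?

solute A out = solute A in = 1240×0.730 + 818×0.511 = 1323.2 lb/h.

1323 lb/h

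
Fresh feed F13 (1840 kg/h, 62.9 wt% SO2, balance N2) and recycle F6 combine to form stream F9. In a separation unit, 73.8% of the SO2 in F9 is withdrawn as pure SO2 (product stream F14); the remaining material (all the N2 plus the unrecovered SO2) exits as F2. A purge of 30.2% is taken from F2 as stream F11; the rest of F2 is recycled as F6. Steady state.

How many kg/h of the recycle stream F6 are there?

N2 enters only via F13 and leaves only via the purge: 1840×0.371 = 0.302×(N2 in F2), and the separation unit passes all N2, so N2 in F9 = N2 in F2 = 2260.4 kg/h.
SO2 in F9: m_A = 1840×0.629 + (1−0.302)·(1−0.738)·m_A, so m_A = 1157.4/0.8171 = 1416.4 kg/h.
F2 = (1−0.738)×1416.4 + 2260.4 = 2631.5 kg/h.
Recycle F6 = (1−0.302)×2631.5 = 1836.8 kg/h.

1837 kg/h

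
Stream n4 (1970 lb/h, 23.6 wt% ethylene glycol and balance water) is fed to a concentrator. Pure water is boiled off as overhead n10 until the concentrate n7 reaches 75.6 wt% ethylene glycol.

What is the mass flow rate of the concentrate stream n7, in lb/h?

ethylene glycol is conserved: 1970×0.236 = 464.92 lb/h all reports to the concentrate.
Concentrate = 464.92/(target fraction) = 614.97 lb/h.

615 lb/h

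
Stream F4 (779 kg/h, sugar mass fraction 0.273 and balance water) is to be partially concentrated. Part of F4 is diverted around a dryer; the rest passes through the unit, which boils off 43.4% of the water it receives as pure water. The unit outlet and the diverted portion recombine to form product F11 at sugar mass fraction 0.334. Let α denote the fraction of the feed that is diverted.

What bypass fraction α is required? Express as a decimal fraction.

All 779×0.273 = 212.67 kg/h of sugar reaches F11, so F11 = 212.67/0.334 = 636.73 kg/h and vapour = 142.27 kg/h.
The evaporator receives (1−α)·779 of feed at 0.727 water and removes 0.434 of that water:
0.434×0.727×(1−α)×779 = 142.27
(1−α) = 142.27/245.79 = 0.5788;  α = 0.4212.

0.421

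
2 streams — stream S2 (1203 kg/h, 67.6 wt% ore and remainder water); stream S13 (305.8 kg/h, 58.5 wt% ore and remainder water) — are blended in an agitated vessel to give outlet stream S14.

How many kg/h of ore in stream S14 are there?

ore out = ore in = 1203×0.676 + 305.8×0.585 = 992.12 kg/h.

992.1 kg/h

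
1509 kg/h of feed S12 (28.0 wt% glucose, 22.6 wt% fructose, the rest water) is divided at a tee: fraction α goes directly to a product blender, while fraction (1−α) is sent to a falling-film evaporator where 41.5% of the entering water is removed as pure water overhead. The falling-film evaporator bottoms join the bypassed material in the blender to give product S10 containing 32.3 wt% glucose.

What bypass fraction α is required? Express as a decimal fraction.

All 1509×0.280 = 422.52 kg/h of glucose reaches S10, so S10 = 422.52/0.323 = 1308.1 kg/h and vapour = 200.89 kg/h.
The evaporator receives (1−α)·1509 of feed at 0.494 water and removes 0.415 of that water:
0.415×0.494×(1−α)×1509 = 200.89
(1−α) = 200.89/309.36 = 0.6494;  α = 0.3506.

0.351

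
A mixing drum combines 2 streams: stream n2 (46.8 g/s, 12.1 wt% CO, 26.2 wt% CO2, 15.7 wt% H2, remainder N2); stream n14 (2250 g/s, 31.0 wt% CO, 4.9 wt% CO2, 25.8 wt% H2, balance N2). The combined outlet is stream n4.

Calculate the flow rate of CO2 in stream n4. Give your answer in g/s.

CO2 out = CO2 in = 46.8×0.262 + 2250×0.049 = 122.51 g/s.

122.5 g/s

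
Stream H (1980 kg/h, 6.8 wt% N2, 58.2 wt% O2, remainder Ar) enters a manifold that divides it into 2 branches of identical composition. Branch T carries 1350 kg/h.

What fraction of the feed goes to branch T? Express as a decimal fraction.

Fraction to T = 1350/1980 = 0.6818.

0.682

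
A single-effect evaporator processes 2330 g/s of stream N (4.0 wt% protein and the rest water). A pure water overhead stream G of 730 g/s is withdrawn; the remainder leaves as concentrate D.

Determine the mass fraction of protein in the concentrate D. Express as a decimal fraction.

protein is not removed: 2330×0.040 = 93.2 g/s of protein enters D.
Concentrate = 2330 − 730 = 1600 g/s.
Mass fraction = 93.2/1600 = 0.0583.

0.0583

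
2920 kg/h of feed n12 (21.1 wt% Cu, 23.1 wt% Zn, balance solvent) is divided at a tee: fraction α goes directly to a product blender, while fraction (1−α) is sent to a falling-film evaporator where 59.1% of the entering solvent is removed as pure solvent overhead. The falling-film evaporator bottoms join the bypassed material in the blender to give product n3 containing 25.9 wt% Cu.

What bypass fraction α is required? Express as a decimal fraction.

0.438

All 2920×0.211 = 616.12 kg/h of Cu reaches n3, so n3 = 616.12/0.259 = 2378.8 kg/h and vapour = 541.16 kg/h.
The evaporator receives (1−α)·2920 of feed at 0.558 solvent and removes 0.591 of that solvent:
0.591×0.558×(1−α)×2920 = 541.16
(1−α) = 541.16/962.95 = 0.5620;  α = 0.4380.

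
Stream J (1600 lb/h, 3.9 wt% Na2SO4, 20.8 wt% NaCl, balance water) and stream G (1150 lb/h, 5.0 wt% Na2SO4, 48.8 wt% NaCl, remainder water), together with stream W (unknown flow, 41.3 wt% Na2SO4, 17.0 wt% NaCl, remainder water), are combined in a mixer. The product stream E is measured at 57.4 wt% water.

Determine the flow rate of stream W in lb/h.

1004 lb/h

Let W be the unknown flow. Total out = 2750 + W.
water balance: 1736.1 + 0.417·W = 0.574·(2750 + W)
(0.417 − 0.574)·W = 0.574×2750 − 1736.1 = -157.6
W = -157.6 / -0.157 = 1003.8 lb/h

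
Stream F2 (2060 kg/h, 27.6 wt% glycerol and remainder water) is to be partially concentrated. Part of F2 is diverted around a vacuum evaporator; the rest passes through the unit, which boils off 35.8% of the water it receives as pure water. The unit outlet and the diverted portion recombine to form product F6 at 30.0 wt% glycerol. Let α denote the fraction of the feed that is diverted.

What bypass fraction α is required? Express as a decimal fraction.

0.691

All 2060×0.276 = 568.56 kg/h of glycerol reaches F6, so F6 = 568.56/0.300 = 1895.2 kg/h and vapour = 164.8 kg/h.
The evaporator receives (1−α)·2060 of feed at 0.724 water and removes 0.358 of that water:
0.358×0.724×(1−α)×2060 = 164.8
(1−α) = 164.8/533.94 = 0.3087;  α = 0.6913.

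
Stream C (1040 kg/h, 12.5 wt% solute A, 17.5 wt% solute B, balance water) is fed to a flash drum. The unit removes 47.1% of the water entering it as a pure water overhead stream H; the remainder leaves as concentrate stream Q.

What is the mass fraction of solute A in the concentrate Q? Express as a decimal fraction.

0.186

solute A is not removed: 1040×0.125 = 130 kg/h of solute A enters Q.
water entering = 1040×0.700 = 728 kg/h; overhead removed = 0.471×728 = 342.89 kg/h.
Concentrate = 1040 − 342.89 = 697.11 kg/h.
Mass fraction = 130/697.11 = 0.186.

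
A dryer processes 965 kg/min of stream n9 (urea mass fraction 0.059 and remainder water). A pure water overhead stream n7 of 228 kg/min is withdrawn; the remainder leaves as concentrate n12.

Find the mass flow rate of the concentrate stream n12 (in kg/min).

Concentrate = 965 − 228 = 737 kg/min.

737 kg/min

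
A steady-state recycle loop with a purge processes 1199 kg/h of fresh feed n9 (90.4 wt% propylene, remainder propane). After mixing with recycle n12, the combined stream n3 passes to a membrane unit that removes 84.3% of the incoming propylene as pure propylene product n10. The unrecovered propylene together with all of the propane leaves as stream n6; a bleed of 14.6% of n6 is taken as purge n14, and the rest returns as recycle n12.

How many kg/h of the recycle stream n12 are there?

841.1 kg/h

propane enters only via n9 and leaves only via the purge: 1199×0.096 = 0.146×(propane in n6), and the membrane unit passes all propane, so propane in n3 = propane in n6 = 788.38 kg/h.
propylene in n3: m_A = 1199×0.904 + (1−0.146)·(1−0.843)·m_A, so m_A = 1083.9/0.8659 = 1251.7 kg/h.
n6 = (1−0.843)×1251.7 + 788.38 = 984.9 kg/h.
Recycle n12 = (1−0.146)×984.9 = 841.11 kg/h.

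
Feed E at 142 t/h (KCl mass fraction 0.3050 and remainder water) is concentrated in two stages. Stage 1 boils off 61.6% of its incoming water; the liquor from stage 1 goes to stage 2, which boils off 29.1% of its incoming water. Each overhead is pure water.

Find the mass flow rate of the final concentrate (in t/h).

70.18 t/h

water in feed = 142×0.695 = 98.69 t/h.
After stage 1: water left = (1−0.616)×98.69 = 37.897; stream total = 81.207 t/h.
After stage 2: water left = (1−0.291)×37.897 = 26.869; final concentrate = 70.179 t/h.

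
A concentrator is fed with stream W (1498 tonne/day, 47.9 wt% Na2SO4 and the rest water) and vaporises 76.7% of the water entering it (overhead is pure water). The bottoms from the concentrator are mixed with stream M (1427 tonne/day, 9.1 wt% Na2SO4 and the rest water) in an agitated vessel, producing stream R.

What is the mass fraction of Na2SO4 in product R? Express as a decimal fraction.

0.364

Vapour removed = 0.767×0.521×1498 = 598.61 tonne/day; concentrate = 899.39 tonne/day.
Na2SO4 reaching the mixer = 717.54 (from concentrate) + 1427×0.091 = 847.4 tonne/day.
Product flow = 899.39 + 1427 = 2326.4 tonne/day; Na2SO4 fraction = 0.364.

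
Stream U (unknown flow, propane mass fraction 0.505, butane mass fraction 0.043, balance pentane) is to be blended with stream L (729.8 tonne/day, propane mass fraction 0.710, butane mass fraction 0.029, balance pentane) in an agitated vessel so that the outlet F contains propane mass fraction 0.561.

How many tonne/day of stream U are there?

1942 tonne/day

Let U be the unknown flow. Total out = 729.8 + U.
propane balance: 518.16 + 0.505·U = 0.561·(729.8 + U)
(0.505 − 0.561)·U = 0.561×729.8 − 518.16 = -108.74
U = -108.74 / -0.056 = 1941.8 tonne/day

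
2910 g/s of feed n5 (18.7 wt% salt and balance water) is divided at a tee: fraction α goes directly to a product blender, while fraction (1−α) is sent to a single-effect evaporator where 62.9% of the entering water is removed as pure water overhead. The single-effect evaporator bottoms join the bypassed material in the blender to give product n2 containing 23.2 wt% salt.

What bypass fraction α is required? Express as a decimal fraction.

0.621

All 2910×0.187 = 544.17 g/s of salt reaches n2, so n2 = 544.17/0.232 = 2345.6 g/s and vapour = 564.44 g/s.
The evaporator receives (1−α)·2910 of feed at 0.813 water and removes 0.629 of that water:
0.629×0.813×(1−α)×2910 = 564.44
(1−α) = 564.44/1488.1 = 0.3793;  α = 0.6207.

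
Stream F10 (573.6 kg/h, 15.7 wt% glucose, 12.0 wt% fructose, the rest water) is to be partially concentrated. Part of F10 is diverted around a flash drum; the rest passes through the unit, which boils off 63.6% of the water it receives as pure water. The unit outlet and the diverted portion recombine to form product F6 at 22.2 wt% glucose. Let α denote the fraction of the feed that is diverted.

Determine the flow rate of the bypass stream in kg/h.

208.4 kg/h

All 573.6×0.157 = 90.055 kg/h of glucose reaches F6, so F6 = 90.055/0.222 = 405.65 kg/h and vapour = 167.95 kg/h.
The evaporator receives (1−α)·573.6 of feed at 0.723 water and removes 0.636 of that water:
0.636×0.723×(1−α)×573.6 = 167.95
(1−α) = 167.95/263.76 = 0.6367;  α = 0.3633.
Bypass flow = 0.3633×573.6 = 208.36 kg/h.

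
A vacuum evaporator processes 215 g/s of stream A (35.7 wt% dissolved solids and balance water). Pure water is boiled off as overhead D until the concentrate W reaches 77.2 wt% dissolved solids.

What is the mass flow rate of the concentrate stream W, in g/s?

99.42 g/s

dissolved solids is conserved: 215×0.357 = 76.755 g/s all reports to the concentrate.
Concentrate = 76.755/(target fraction) = 99.424 g/s.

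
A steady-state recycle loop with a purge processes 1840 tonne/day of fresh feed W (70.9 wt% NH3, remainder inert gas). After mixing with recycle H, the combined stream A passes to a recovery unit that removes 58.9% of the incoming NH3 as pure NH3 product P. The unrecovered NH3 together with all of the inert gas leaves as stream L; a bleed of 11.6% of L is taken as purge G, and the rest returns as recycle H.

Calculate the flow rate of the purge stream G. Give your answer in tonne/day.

633.1 tonne/day

inert gas enters only via W and leaves only via the purge: 1840×0.291 = 0.116×(inert gas in L), and the recovery unit passes all inert gas, so inert gas in A = inert gas in L = 4615.9 tonne/day.
NH3 in A: m_A = 1840×0.709 + (1−0.116)·(1−0.589)·m_A, so m_A = 1304.6/0.6367 = 2049 tonne/day.
L = (1−0.589)×2049 + 4615.9 = 5458 tonne/day.
Purge G = 0.116×5458 = 633.13 tonne/day.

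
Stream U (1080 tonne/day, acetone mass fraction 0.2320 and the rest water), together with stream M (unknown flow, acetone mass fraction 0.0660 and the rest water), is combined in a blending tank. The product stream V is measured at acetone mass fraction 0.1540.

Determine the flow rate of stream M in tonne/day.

Let M be the unknown flow. Total out = 1080 + M.
acetone balance: 250.56 + 0.066·M = 0.154·(1080 + M)
(0.066 − 0.154)·M = 0.154×1080 − 250.56 = -84.24
M = -84.24 / -0.088 = 957.27 tonne/day

957.3 tonne/day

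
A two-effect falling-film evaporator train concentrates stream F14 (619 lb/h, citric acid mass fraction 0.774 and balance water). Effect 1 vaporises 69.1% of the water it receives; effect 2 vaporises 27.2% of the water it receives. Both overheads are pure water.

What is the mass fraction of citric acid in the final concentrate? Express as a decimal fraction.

0.938

water in feed = 619×0.226 = 139.89 lb/h.
After stage 1: water left = (1−0.691)×139.89 = 43.227; stream total = 522.33 lb/h.
After stage 2: water left = (1−0.272)×43.227 = 31.469; final concentrate = 510.58 lb/h.
citric acid fraction = 479.11/510.58 = 0.938.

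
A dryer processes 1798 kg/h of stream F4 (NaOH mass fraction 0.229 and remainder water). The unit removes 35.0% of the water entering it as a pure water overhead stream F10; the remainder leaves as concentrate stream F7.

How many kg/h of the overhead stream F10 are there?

water entering = 1798×0.771 = 1386.3 kg/h; overhead removed = 0.350×1386.3 = 485.19 kg/h.

485.2 kg/h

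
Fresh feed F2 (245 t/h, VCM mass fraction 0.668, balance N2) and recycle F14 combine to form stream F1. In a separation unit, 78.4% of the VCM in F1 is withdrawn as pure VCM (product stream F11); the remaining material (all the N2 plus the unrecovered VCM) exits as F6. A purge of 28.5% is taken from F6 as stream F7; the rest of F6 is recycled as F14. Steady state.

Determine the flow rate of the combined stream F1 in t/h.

N2 enters only via F2 and leaves only via the purge: 245×0.332 = 0.285×(N2 in F6), and the separation unit passes all N2, so N2 in F1 = N2 in F6 = 285.4 t/h.
VCM in F1: m_A = 245×0.668 + (1−0.285)·(1−0.784)·m_A, so m_A = 163.66/0.8456 = 193.55 t/h.
F1 = 193.55 + 285.4 = 478.96 t/h.

479 t/h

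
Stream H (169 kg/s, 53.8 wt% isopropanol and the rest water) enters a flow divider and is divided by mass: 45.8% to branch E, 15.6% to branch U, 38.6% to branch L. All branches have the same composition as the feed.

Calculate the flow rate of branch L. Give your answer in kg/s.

65.23 kg/s

Branch L flow = 0.386×169 = 65.234 kg/s.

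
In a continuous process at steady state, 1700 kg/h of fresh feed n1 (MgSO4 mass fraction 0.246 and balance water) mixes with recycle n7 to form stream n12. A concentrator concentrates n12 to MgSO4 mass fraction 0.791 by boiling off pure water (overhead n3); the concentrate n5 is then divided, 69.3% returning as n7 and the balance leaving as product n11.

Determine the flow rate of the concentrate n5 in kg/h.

Overall MgSO4 balance (none leaves overhead): MgSO4 in fresh feed = MgSO4 in product, i.e. 1700×0.246 = (1−0.693)·n5·0.791.
n5 = 418.2/(0.791×0.307) = 1722.1 kg/h.

1722 kg/h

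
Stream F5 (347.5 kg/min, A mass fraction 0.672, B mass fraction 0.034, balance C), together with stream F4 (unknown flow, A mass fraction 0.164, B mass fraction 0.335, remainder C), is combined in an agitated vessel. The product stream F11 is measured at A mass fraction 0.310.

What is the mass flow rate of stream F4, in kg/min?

861.6 kg/min

Let F4 be the unknown flow. Total out = 347.5 + F4.
A balance: 233.52 + 0.164·F4 = 0.310·(347.5 + F4)
(0.164 − 0.310)·F4 = 0.310×347.5 − 233.52 = -125.8
F4 = -125.8 / -0.146 = 861.61 kg/min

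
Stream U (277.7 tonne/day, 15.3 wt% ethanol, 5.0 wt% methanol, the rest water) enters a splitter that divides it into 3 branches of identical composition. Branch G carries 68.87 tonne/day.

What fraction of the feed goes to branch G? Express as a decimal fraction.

0.248

Fraction to G = 68.87/277.7 = 0.2480.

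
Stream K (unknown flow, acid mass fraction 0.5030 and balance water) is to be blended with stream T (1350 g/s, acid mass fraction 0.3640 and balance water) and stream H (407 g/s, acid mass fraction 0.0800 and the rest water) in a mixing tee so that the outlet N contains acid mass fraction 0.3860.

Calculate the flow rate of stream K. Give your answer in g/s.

1318 g/s

Let K be the unknown flow. Total out = 1757 + K.
acid balance: 523.96 + 0.503·K = 0.386·(1757 + K)
(0.503 − 0.386)·K = 0.386×1757 − 523.96 = 154.24
K = 154.24 / 0.117 = 1318.3 g/s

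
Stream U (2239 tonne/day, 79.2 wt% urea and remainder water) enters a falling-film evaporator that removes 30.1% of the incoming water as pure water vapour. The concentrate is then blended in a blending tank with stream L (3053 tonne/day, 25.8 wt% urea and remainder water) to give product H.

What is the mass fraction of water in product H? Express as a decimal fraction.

0.503

Vapour removed = 0.301×0.208×2239 = 140.18 tonne/day; concentrate = 2098.8 tonne/day.
water reaching the mixer = 325.53 (from concentrate) + 3053×0.742 = 2590.9 tonne/day.
Product flow = 2098.8 + 3053 = 5151.8 tonne/day; water fraction = 0.503.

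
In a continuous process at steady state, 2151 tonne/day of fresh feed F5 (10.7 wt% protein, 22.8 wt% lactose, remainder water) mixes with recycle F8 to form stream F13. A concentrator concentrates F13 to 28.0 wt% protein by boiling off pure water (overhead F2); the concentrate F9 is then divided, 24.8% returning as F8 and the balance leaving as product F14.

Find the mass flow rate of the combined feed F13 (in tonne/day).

2422 tonne/day

Overall protein balance (none leaves overhead): protein in fresh feed = protein in product, i.e. 2151×0.107 = (1−0.248)·F9·0.280.
F9 = 230.16/(0.280×0.752) = 1093.1 tonne/day.
Recycle F8 = 0.248×1093.1 = 271.08 tonne/day.
Combined feed F13 = 2151 + 271.08 = 2422.1 tonne/day.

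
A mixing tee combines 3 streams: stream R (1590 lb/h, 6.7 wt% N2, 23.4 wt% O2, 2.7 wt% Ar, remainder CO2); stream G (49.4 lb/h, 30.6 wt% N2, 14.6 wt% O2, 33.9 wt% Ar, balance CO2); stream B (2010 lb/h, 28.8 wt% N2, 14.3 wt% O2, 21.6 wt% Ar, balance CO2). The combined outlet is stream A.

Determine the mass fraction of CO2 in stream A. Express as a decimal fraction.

Total flow out = 1590 + 49.4 + 2010 = 3649.4 lb/h.
CO2 in = 1590×0.672 + 49.4×0.209 + 2010×0.353 = 1788.3 lb/h.
CO2 mass fraction in A = 1788.3/3649.4 = 0.490.

0.490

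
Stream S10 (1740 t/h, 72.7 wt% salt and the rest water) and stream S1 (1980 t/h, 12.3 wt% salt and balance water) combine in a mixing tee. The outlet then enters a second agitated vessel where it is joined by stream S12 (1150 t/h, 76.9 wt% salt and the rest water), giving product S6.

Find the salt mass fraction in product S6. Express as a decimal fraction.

0.491

Overall, product flow = 4870 t/h.
salt in = 1740×0.727 + 1980×0.123 + 1150×0.769 = 2392.9 t/h.
salt fraction in S6 = 0.491.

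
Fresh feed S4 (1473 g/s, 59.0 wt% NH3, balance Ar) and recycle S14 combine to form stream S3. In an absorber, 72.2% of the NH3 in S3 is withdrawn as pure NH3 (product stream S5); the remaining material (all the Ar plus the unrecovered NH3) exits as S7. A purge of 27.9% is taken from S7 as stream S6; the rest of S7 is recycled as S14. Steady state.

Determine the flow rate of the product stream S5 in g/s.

NH3 in S3: m_A = 1473×0.590 + (1−0.279)·(1−0.722)·m_A, so m_A = 869.07/0.7996 = 1086.9 g/s.
Product S5 = 0.722×1086.9 = 784.77 g/s.

784.8 g/s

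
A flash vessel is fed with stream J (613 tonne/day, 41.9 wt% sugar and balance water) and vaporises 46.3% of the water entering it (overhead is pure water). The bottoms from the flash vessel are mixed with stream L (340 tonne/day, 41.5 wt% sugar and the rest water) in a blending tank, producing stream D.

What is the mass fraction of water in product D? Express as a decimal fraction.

Vapour removed = 0.463×0.581×613 = 164.9 tonne/day; concentrate = 448.1 tonne/day.
water reaching the mixer = 191.25 (from concentrate) + 340×0.585 = 390.15 tonne/day.
Product flow = 448.1 + 340 = 788.1 tonne/day; water fraction = 0.495.

0.495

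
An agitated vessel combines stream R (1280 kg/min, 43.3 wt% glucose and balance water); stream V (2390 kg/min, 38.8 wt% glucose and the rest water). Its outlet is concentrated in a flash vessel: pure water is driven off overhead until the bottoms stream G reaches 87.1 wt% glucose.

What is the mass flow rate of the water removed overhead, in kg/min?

glucose entering = 1280×0.433 + 2390×0.388 = 1481.6 kg/min.
All glucose reports to G, so G = 1481.6/0.871 = 1701 kg/min.
Total feed = 3670 kg/min; overhead = 3670 − 1701 = 1969 kg/min.

1969 kg/min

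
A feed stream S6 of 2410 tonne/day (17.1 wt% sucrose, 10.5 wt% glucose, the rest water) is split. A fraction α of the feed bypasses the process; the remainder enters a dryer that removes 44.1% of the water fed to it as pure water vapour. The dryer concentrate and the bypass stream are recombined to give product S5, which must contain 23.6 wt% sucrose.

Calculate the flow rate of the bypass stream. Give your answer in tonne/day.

All 2410×0.171 = 412.11 tonne/day of sucrose reaches S5, so S5 = 412.11/0.236 = 1746.2 tonne/day and vapour = 663.77 tonne/day.
The evaporator receives (1−α)·2410 of feed at 0.724 water and removes 0.441 of that water:
0.441×0.724×(1−α)×2410 = 663.77
(1−α) = 663.77/769.47 = 0.8626;  α = 0.1374.
Bypass flow = 0.1374×2410 = 331.06 tonne/day.

331.1 tonne/day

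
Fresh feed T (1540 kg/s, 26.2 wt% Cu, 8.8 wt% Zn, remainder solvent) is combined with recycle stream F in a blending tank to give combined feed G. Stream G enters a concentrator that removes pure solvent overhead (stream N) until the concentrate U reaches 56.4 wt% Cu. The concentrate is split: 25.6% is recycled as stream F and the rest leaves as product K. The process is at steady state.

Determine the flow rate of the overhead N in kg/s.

Overall Cu balance (none leaves overhead): Cu in fresh feed = Cu in product, i.e. 1540×0.262 = (1−0.256)·U·0.564.
U = 403.48/(0.564×0.744) = 961.55 kg/s.
Recycle F = 0.256×961.55 = 246.16 kg/s.
Combined feed G = 1540 + 246.16 = 1786.2 kg/s.
Overhead N = G − U = 1786.2 − 961.55 = 824.61 kg/s.

824.6 kg/s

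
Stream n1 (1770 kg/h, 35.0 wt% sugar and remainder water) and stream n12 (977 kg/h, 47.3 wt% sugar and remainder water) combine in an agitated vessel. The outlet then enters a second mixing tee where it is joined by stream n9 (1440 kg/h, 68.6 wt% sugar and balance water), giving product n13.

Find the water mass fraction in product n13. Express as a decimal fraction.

0.506

Overall, product flow = 4187 kg/h.
water in = 1770×0.650 + 977×0.527 + 1440×0.314 = 2117.5 kg/h.
water fraction in n13 = 0.506.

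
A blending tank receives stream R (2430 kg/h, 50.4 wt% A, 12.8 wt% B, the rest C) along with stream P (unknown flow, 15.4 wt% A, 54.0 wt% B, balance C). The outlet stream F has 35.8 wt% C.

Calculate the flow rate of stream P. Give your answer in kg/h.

467.3 kg/h

Let P be the unknown flow. Total out = 2430 + P.
C balance: 894.24 + 0.306·P = 0.358·(2430 + P)
(0.306 − 0.358)·P = 0.358×2430 − 894.24 = -24.3
P = -24.3 / -0.052 = 467.31 kg/h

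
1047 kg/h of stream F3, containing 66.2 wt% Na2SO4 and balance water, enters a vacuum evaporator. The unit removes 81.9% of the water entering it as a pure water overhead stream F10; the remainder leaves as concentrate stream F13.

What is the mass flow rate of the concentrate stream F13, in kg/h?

water entering = 1047×0.338 = 353.89 kg/h; overhead removed = 0.819×353.89 = 289.83 kg/h.
Concentrate = 1047 − 289.83 = 757.17 kg/h.

757.2 kg/h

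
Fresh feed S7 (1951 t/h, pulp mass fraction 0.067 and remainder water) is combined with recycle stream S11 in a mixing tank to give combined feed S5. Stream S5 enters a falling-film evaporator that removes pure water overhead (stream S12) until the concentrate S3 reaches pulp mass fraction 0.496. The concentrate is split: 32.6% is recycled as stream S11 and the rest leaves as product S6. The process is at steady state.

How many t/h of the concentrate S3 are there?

391 t/h

Overall pulp balance (none leaves overhead): pulp in fresh feed = pulp in product, i.e. 1951×0.067 = (1−0.326)·S3·0.496.
S3 = 130.72/(0.496×0.674) = 391.01 t/h.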